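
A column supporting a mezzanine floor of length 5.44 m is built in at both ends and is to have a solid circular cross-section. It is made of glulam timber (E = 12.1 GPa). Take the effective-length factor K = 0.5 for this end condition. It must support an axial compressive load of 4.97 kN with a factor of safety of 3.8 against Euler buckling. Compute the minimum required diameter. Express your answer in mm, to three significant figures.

Required P_cr = n·P = 3.8 × 4.97 = 18.89 kN
L_e = K·L = 0.5 × 5.44 = 2.720 m
Required I = P_cr·L_e²/(π²E) = 1.889×10^4 × 2.720² / (π² × 1.21×10^10) = 1.170×10^-6 m⁴
I_req = 1.170×10^6 mm⁴
Solid circle: I = πd⁴/64  ⇒  d = (64I/π)^(1/4) = (64×1.170×10^6/π)^(1/4) = 69.9 mm

d ≈ 69.9 mm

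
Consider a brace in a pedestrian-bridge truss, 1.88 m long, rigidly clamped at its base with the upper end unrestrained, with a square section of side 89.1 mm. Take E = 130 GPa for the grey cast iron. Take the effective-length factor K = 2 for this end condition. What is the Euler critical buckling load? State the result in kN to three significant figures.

I = a⁴/12 = 89.1⁴/12 = 5.252×10^6 mm⁴
I = 5.252×10^6 mm⁴ = 5.252×10^-6 m⁴
Effective length L_e = K·L = 2 × 1.88 = 3.760 m
P_cr = π²EI / L_e² = π² × 130×10⁹ × 5.252×10^-6 / 3.760² = 4.766×10^5 N

P_cr ≈ 477 kN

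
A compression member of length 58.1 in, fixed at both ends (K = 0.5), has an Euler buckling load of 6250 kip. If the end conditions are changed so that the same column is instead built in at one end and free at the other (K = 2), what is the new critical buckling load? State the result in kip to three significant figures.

P_cr ∝ 1/K², so P_cr,new = P_cr,old × (K_old/K_new)² = 6250 × (0.5/2)²
= 6250 × 0.06250 = 391 kip

P_cr ≈ 391 kip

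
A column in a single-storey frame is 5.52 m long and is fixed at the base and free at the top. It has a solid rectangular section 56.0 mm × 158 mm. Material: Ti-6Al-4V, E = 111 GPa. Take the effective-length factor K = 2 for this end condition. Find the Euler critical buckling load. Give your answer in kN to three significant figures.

P_cr ≈ 20.8 kN

Buckling occurs about the weak axis: I_min = h·b³/12 with b = 56.0 mm (the shorter side).
I_min = 158×56.0³/12 = 2.312×10^6 mm⁴
I = 2.312×10^6 mm⁴ = 2.312×10^-6 m⁴
Effective length L_e = K·L = 2 × 5.52 = 11.04 m
P_cr = π²EI / L_e² = π² × 111×10⁹ × 2.312×10^-6 / 11.04² = 2.078×10^4 N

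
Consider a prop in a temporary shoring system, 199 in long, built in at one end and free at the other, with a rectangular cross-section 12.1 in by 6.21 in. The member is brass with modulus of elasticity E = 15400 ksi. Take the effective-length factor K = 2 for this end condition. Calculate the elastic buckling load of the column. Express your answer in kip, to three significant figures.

Buckling occurs about the weak axis: I_min = h·b³/12 with b = 6.21 in (the shorter side).
I_min = 12.1×6.21³/12 = 241.5 in⁴
Effective length L_e = K·L = 2 × 199 = 398.0 in
P_cr = π²EI / L_e² = π² × 15400×10³ × 241.5 / 398.0² = 2.317×10^5 lb

P_cr ≈ 232 kip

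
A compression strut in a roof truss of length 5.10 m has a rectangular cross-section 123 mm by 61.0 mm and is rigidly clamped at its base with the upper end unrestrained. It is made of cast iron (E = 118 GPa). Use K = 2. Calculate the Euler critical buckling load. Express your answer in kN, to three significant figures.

P_cr ≈ 26.0 kN

Buckling occurs about the weak axis: I_min = h·b³/12 with b = 61.0 mm (the shorter side).
I_min = 123×61.0³/12 = 2.327×10^6 mm⁴
I = 2.327×10^6 mm⁴ = 2.327×10^-6 m⁴
Effective length L_e = K·L = 2 × 5.10 = 10.20 m
P_cr = π²EI / L_e² = π² × 118×10⁹ × 2.327×10^-6 / 10.20² = 2.604×10^4 N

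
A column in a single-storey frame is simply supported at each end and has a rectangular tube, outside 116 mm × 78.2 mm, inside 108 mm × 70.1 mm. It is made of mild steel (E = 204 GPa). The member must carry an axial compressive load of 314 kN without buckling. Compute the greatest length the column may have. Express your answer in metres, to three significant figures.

Weak-axis I_min = (h_o·b_o³ − h_i·b_i³)/12 with b_o = 78.2, b_i = 70.10 mm (shorter outer/inner sides).
I_min = (116×78.2³ − 108.0×70.10³)/12 = 1.522×10^6 mm⁴
I = 1.522×10^-6 m⁴
At the buckling limit P_cr = P = 3.140×10^5 N
From P_cr = π²EI/(K·L)²:  L = (1/K)·√(π²EI/P_cr) = (1/1)·√(π²×2.04×10^11×1.522×10^-6/3.140×10^5)
L = 3.12 m

L_max ≈ 3.12 m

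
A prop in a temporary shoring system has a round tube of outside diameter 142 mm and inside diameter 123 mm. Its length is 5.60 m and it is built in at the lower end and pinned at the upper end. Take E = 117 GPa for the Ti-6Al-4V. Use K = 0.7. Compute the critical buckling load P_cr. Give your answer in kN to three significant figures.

d_o = 142 mm, d_i = 123 mm
I = π(d_o⁴ − d_i⁴)/64 = π(142⁴ − 123.0⁴)/64 = 8.723×10^6 mm⁴
I = 8.723×10^6 mm⁴ = 8.723×10^-6 m⁴
Effective length L_e = K·L = 0.7 × 5.60 = 3.920 m
P_cr = π²EI / L_e² = π² × 117×10⁹ × 8.723×10^-6 / 3.920² = 6.555×10^5 N

P_cr ≈ 655 kN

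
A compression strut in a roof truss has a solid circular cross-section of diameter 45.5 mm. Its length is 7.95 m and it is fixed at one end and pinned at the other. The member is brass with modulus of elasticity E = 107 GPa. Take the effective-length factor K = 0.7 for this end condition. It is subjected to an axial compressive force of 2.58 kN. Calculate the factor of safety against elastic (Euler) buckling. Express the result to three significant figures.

I = πd⁴/64 = π×45.5⁴/64 = 2.104×10^5 mm⁴
I = 2.104×10^5 mm⁴ = 2.104×10^-7 m⁴
Effective length L_e = K·L = 0.7 × 7.95 = 5.565 m
P_cr = π²EI / L_e² = π² × 107×10⁹ × 2.104×10^-7 / 5.565² = 7.174×10^3 N
Factor of safety n = P_cr / P = 7.1741 / 2.58 = 2.78

n ≈ 2.78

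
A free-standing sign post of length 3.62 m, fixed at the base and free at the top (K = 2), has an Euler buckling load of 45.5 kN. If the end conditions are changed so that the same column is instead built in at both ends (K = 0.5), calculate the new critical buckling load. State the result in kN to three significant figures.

P_cr ≈ 728 kN

P_cr ∝ 1/K², so P_cr,new = P_cr,old × (K_old/K_new)² = 45.5 × (2/0.5)²
= 45.5 × 16.00 = 728 kN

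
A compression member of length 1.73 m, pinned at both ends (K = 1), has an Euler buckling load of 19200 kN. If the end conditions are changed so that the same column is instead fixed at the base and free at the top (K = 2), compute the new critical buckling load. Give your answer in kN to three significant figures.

P_cr ∝ 1/K², so P_cr,new = P_cr,old × (K_old/K_new)² = 19200 × (1/2)²
= 19200 × 0.2500 = 4800 kN

P_cr ≈ 4800 kN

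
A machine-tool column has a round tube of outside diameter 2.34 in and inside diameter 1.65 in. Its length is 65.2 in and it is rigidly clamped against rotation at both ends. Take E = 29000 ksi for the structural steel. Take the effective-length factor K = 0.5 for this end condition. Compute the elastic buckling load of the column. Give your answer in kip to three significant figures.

d_o = 2.34 in, d_i = 1.65 in
I = π(d_o⁴ − d_i⁴)/64 = π(2.34⁴ − 1.650⁴)/64 = 1.108 in⁴
Effective length L_e = K·L = 0.5 × 65.2 = 32.60 in
P_cr = π²EI / L_e² = π² × 29000×10³ × 1.108 / 32.60² = 2.984×10^5 lb

P_cr ≈ 298 kip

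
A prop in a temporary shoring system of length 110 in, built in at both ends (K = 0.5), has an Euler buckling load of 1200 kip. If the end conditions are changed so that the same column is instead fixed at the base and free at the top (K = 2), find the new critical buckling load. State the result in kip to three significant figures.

P_cr ≈ 75.0 kip

P_cr ∝ 1/K², so P_cr,new = P_cr,old × (K_old/K_new)² = 1200 × (0.5/2)²
= 1200 × 0.06250 = 75.0 kip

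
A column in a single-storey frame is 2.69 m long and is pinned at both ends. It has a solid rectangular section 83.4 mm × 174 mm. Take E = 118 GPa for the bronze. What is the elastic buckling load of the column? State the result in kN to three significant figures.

Buckling occurs about the weak axis: I_min = h·b³/12 with b = 83.4 mm (the shorter side).
I_min = 174×83.4³/12 = 8.411×10^6 mm⁴
I = 8.411×10^6 mm⁴ = 8.411×10^-6 m⁴
Effective length L_e = K·L = 1 × 2.69 = 2.690 m
P_cr = π²EI / L_e² = π² × 118×10⁹ × 8.411×10^-6 / 2.690² = 1.354×10^6 N

P_cr ≈ 1350 kN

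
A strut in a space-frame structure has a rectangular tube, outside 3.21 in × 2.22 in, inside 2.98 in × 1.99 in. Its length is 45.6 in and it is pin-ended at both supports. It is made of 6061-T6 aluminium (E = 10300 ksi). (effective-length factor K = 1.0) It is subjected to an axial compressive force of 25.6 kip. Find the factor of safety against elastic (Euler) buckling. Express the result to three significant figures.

n ≈ 1.85

Weak-axis I_min = (h_o·b_o³ − h_i·b_i³)/12 with b_o = 2.22, b_i = 1.990 in (shorter outer/inner sides).
I_min = (3.21×2.22³ − 2.980×1.990³)/12 = 0.9697 in⁴
Effective length L_e = K·L = 1 × 45.6 = 45.60 in
P_cr = π²EI / L_e² = π² × 10300×10³ × 0.9697 / 45.60² = 4.741×10^4 lb
Factor of safety n = P_cr / P = 47.408 / 25.6 = 1.85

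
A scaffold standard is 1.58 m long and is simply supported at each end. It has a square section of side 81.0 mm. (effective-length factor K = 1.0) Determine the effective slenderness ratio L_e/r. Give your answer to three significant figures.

λ ≈ 67.6

I = a⁴/12 = 81.0⁴/12 = 3.587×10^6 mm⁴
A = 6.561×10^3 mm²;  r_min = √(I/A) = √(3.587×10^6/6.561×10^3) = 23.38 mm
L_e = K·L = 1 × 1.58 m = 1.580 m = 1580.0 mm
λ = L_e / r_min = 1580.0 / 23.38 = 67.6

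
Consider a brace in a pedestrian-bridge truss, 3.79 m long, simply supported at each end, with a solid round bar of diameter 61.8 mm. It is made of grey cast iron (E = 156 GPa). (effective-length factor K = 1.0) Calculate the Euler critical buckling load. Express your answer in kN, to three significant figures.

P_cr ≈ 76.7 kN

I = πd⁴/64 = π×61.8⁴/64 = 7.160×10^5 mm⁴
I = 7.160×10^5 mm⁴ = 7.160×10^-7 m⁴
Effective length L_e = K·L = 1 × 3.79 = 3.790 m
P_cr = π²EI / L_e² = π² × 156×10⁹ × 7.160×10^-7 / 3.790² = 7.675×10^4 N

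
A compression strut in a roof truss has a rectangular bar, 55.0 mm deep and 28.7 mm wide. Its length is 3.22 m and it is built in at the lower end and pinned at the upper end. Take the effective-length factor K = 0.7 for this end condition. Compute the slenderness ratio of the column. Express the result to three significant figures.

λ ≈ 272

For a rectangle r_min = b/√12 = 28.7/√12 = 8.285 mm
L_e = K·L = 0.7 × 3.22 m = 2.254 m = 2254.0 mm
λ = L_e / r_min = 2254.0 / 8.285 = 272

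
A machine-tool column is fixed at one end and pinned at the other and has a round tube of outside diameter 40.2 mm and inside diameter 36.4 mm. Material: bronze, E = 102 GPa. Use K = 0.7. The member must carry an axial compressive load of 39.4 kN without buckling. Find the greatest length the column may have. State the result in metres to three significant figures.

L_max ≈ 1.48 m

d_o = 40.2 mm, d_i = 36.4 mm
I = π(d_o⁴ − d_i⁴)/64 = π(40.2⁴ − 36.40⁴)/64 = 4.202×10^4 mm⁴
I = 4.202×10^-8 m⁴
At the buckling limit P_cr = P = 3.940×10^4 N
From P_cr = π²EI/(K·L)²:  L = (1/K)·√(π²EI/P_cr) = (1/0.7)·√(π²×1.02×10^11×4.202×10^-8/3.940×10^4)
L = 1.48 m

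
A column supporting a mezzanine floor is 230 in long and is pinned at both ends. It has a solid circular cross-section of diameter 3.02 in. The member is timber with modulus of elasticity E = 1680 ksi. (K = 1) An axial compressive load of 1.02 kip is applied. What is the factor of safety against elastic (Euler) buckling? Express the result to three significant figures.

I = πd⁴/64 = π×3.02⁴/64 = 4.083 in⁴
Effective length L_e = K·L = 1 × 230 = 230.0 in
P_cr = π²EI / L_e² = π² × 1680×10³ × 4.083 / 230.0² = 1.280×10^3 lb
Factor of safety n = P_cr / P = 1.2798 / 1.02 = 1.25

n ≈ 1.25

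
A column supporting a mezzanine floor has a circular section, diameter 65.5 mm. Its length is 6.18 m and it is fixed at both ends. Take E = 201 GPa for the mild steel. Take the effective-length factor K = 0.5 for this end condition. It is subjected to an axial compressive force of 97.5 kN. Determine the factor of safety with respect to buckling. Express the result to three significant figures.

I = πd⁴/64 = π×65.5⁴/64 = 9.035×10^5 mm⁴
I = 9.035×10^5 mm⁴ = 9.035×10^-7 m⁴
Effective length L_e = K·L = 0.5 × 6.18 = 3.090 m
P_cr = π²EI / L_e² = π² × 201×10⁹ × 9.035×10^-7 / 3.090² = 1.877×10^5 N
Factor of safety n = P_cr / P = 187.72 / 97.5 = 1.93

n ≈ 1.93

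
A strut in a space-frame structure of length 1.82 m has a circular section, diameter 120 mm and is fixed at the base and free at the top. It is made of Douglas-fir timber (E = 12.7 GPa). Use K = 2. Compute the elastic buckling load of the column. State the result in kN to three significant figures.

I = πd⁴/64 = π×120⁴/64 = 1.018×10^7 mm⁴
I = 1.018×10^7 mm⁴ = 1.018×10^-5 m⁴
Effective length L_e = K·L = 2 × 1.82 = 3.640 m
P_cr = π²EI / L_e² = π² × 12.7×10⁹ × 1.018×10^-5 / 3.640² = 9.629×10^4 N

P_cr ≈ 96.3 kN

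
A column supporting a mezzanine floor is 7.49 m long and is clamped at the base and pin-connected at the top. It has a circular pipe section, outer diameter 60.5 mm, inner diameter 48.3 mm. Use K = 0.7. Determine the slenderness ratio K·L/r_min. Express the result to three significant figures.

λ ≈ 271

d_o = 60.5 mm, d_i = 48.3 mm
I = π(d_o⁴ − d_i⁴)/64 = π(60.5⁴ − 48.30⁴)/64 = 3.905×10^5 mm⁴
A = 1.043×10^3 mm²;  r_min = √(I/A) = √(3.905×10^5/1.043×10^3) = 19.35 mm
L_e = K·L = 0.7 × 7.49 m = 5.243 m = 5243.0 mm
λ = L_e / r_min = 5243.0 / 19.35 = 271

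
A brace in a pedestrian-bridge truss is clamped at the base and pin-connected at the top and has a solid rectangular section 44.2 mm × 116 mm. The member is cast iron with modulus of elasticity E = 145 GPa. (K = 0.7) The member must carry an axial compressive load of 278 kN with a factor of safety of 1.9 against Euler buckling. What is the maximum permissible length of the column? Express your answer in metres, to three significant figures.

Buckling occurs about the weak axis: I_min = h·b³/12 with b = 44.2 mm (the shorter side).
I_min = 116×44.2³/12 = 8.347×10^5 mm⁴
I = 8.347×10^-7 m⁴
Required critical load P_cr = n·P = 1.9 × 278 = 528.2 kN = 5.282×10^5 N
From P_cr = π²EI/(K·L)²:  L = (1/K)·√(π²EI/P_cr) = (1/0.7)·√(π²×1.45×10^11×8.347×10^-7/5.282×10^5)
L = 2.15 m

L_max ≈ 2.15 m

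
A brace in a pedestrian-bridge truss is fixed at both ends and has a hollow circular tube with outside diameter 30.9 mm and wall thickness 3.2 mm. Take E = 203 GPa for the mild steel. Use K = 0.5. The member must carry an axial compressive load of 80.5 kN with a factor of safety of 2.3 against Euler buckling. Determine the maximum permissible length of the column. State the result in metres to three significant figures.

L_max ≈ 1.08 m

Inner diameter d_i = 30.9 − 2×3.2 = 24.50 mm
I = π(d_o⁴ − d_i⁴)/64 = π(30.9⁴ − 24.50⁴)/64 = 2.706×10^4 mm⁴
I = 2.706×10^-8 m⁴
Required critical load P_cr = n·P = 2.3 × 80.5 = 185.1 kN = 1.851×10^5 N
From P_cr = π²EI/(K·L)²:  L = (1/K)·√(π²EI/P_cr) = (1/0.5)·√(π²×2.03×10^11×2.706×10^-8/1.851×10^5)
L = 1.08 m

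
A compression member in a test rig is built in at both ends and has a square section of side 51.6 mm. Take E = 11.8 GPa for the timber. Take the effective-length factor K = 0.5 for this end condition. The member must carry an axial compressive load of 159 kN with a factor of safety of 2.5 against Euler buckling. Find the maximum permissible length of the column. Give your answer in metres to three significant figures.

I = a⁴/12 = 51.6⁴/12 = 5.908×10^5 mm⁴
I = 5.908×10^-7 m⁴
Required critical load P_cr = n·P = 2.5 × 159 = 397.5 kN = 3.975×10^5 N
From P_cr = π²EI/(K·L)²:  L = (1/K)·√(π²EI/P_cr) = (1/0.5)·√(π²×1.18×10^10×5.908×10^-7/3.975×10^5)
L = 0.832 m

L_max ≈ 0.832 m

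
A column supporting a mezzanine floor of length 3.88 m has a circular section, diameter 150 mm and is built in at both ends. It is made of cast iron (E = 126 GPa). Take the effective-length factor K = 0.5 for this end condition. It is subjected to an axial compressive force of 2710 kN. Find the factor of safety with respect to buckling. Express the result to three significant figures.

I = πd⁴/64 = π×150⁴/64 = 2.485×10^7 mm⁴
I = 2.485×10^7 mm⁴ = 2.485×10^-5 m⁴
Effective length L_e = K·L = 0.5 × 3.88 = 1.940 m
P_cr = π²EI / L_e² = π² × 126×10⁹ × 2.485×10^-5 / 1.940² = 8.211×10^6 N
Factor of safety n = P_cr / P = 8211.1 / 2710 = 3.03

n ≈ 3.03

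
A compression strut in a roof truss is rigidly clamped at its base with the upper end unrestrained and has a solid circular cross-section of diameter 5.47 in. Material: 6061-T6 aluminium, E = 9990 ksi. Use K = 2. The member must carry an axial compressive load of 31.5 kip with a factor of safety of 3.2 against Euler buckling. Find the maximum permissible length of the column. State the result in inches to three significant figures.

L_max ≈ 104 in

I = πd⁴/64 = π×5.47⁴/64 = 43.95 in⁴
Required critical load P_cr = n·P = 3.2 × 31.5 = 100.8 kip = 1.008×10^5 lb
From P_cr = π²EI/(K·L)²:  L = (1/K)·√(π²EI/P_cr) = (1/2)·√(π²×9.99×10^6×43.95/1.008×10^5)
L = 104 in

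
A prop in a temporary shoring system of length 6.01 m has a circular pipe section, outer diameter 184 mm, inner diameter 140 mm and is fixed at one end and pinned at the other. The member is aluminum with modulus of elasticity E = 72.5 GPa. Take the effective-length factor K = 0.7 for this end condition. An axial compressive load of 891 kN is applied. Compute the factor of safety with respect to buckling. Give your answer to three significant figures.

d_o = 184 mm, d_i = 140 mm
I = π(d_o⁴ − d_i⁴)/64 = π(184⁴ − 140.0⁴)/64 = 3.741×10^7 mm⁴
I = 3.741×10^7 mm⁴ = 3.741×10^-5 m⁴
Effective length L_e = K·L = 0.7 × 6.01 = 4.207 m
P_cr = π²EI / L_e² = π² × 72.5×10⁹ × 3.741×10^-5 / 4.207² = 1.512×10^6 N
Factor of safety n = P_cr / P = 1512.4 / 891 = 1.70

n ≈ 1.70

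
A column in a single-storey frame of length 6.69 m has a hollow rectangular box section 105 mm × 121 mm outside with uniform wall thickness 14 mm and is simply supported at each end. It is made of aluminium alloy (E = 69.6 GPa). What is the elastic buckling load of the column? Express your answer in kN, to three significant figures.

Inner dimensions: h_i = 121 − 2×14 = 93.00 mm, b_i = 105 − 2×14 = 77.00 mm
Weak-axis I_min = (h_o·b_o³ − h_i·b_i³)/12 with b_o = 105, b_i = 77.00 mm (shorter outer/inner sides).
I_min = (121×105³ − 93.00×77.00³)/12 = 8.135×10^6 mm⁴
I = 8.135×10^6 mm⁴ = 8.135×10^-6 m⁴
Effective length L_e = K·L = 1 × 6.69 = 6.690 m
P_cr = π²EI / L_e² = π² × 69.6×10⁹ × 8.135×10^-6 / 6.690² = 1.249×10^5 N

P_cr ≈ 125 kN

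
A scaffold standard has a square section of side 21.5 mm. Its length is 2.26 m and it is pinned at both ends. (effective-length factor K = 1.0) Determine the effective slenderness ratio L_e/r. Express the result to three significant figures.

I = a⁴/12 = 21.5⁴/12 = 1.781×10^4 mm⁴
A = 462.2 mm²;  r_min = √(I/A) = √(1.781×10^4/462.2) = 6.207 mm
L_e = K·L = 1 × 2.26 m = 2.260 m = 2260.0 mm
λ = L_e / r_min = 2260.0 / 6.207 = 364

λ ≈ 364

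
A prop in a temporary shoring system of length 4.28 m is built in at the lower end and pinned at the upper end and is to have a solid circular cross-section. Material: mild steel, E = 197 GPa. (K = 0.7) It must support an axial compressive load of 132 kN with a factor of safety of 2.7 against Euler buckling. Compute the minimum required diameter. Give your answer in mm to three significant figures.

d ≈ 76.1 mm

Required P_cr = n·P = 2.7 × 132 = 356.4 kN
L_e = K·L = 0.7 × 4.28 = 2.996 m
Required I = P_cr·L_e²/(π²E) = 3.564×10^5 × 2.996² / (π² × 1.97×10^11) = 1.645×10^-6 m⁴
I_req = 1.645×10^6 mm⁴
Solid circle: I = πd⁴/64  ⇒  d = (64I/π)^(1/4) = (64×1.645×10^6/π)^(1/4) = 76.1 mm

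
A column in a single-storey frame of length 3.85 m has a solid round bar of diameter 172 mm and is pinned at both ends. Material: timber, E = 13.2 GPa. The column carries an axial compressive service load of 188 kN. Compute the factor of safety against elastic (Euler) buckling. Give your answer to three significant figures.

n ≈ 2.01

I = πd⁴/64 = π×172⁴/64 = 4.296×10^7 mm⁴
I = 4.296×10^7 mm⁴ = 4.296×10^-5 m⁴
Effective length L_e = K·L = 1 × 3.85 = 3.850 m
P_cr = π²EI / L_e² = π² × 13.2×10⁹ × 4.296×10^-5 / 3.850² = 3.776×10^5 N
Factor of safety n = P_cr / P = 377.60 / 188 = 2.01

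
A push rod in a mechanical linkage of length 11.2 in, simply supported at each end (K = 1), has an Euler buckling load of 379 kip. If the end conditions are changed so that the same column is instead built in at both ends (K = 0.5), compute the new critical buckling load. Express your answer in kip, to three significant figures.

P_cr ∝ 1/K², so P_cr,new = P_cr,old × (K_old/K_new)² = 379 × (1/0.5)²
= 379 × 4.000 = 1520 kip

P_cr ≈ 1520 kip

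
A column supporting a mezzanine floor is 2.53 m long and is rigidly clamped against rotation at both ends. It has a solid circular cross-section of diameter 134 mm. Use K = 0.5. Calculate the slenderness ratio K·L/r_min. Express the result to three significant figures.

λ ≈ 37.8

For a solid circle r = d/4 = 134/4 = 33.50 mm
L_e = K·L = 0.5 × 2.53 m = 1.265 m = 1265.0 mm
λ = L_e / r_min = 1265.0 / 33.50 = 37.8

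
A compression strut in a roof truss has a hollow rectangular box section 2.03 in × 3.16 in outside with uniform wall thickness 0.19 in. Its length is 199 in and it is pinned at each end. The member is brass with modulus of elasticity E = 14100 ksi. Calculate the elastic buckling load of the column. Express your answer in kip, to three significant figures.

P_cr ≈ 4.08 kip

Inner dimensions: h_i = 3.16 − 2×0.19 = 2.780 in, b_i = 2.03 − 2×0.19 = 1.650 in
Weak-axis I_min = (h_o·b_o³ − h_i·b_i³)/12 with b_o = 2.03, b_i = 1.650 in (shorter outer/inner sides).
I_min = (3.16×2.03³ − 2.780×1.650³)/12 = 1.162 in⁴
Effective length L_e = K·L = 1 × 199 = 199.0 in
P_cr = π²EI / L_e² = π² × 14100×10³ × 1.162 / 199.0² = 4.084×10^3 lb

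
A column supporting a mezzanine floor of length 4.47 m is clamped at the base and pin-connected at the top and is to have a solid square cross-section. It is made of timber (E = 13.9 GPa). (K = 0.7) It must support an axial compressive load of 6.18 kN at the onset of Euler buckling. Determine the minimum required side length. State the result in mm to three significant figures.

a ≈ 48.0 mm

L_e = K·L = 0.7 × 4.47 = 3.129 m
Required I = P_cr·L_e²/(π²E) = 6.180×10^3 × 3.129² / (π² × 1.39×10^10) = 4.410×10^-7 m⁴
I_req = 4.410×10^5 mm⁴
Solid square: I = a⁴/12  ⇒  a = (12I)^(1/4) = (12×4.410×10^5)^(1/4) = 48.0 mm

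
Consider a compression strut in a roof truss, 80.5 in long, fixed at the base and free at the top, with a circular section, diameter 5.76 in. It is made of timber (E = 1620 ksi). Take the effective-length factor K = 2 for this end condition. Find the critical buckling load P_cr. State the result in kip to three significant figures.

I = πd⁴/64 = π×5.76⁴/64 = 54.03 in⁴
Effective length L_e = K·L = 2 × 80.5 = 161.0 in
P_cr = π²EI / L_e² = π² × 1620×10³ × 54.03 / 161.0² = 3.333×10^4 lb

P_cr ≈ 33.3 kip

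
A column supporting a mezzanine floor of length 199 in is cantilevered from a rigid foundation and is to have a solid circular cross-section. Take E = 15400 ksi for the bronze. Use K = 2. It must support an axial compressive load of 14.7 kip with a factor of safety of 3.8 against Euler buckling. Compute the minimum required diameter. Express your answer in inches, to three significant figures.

d ≈ 5.87 in

Required P_cr = n·P = 3.8 × 14.7 = 55.86 kip
L_e = K·L = 2 × 199 = 398.0 in
Required I = P_cr·L_e²/(π²E) = 5.586×10^4 × 398.0² / (π² × 1.54×10^7) = 58.22 in⁴
Solid circle: I = πd⁴/64  ⇒  d = (64I/π)^(1/4) = (64×58.22/π)^(1/4) = 5.87 in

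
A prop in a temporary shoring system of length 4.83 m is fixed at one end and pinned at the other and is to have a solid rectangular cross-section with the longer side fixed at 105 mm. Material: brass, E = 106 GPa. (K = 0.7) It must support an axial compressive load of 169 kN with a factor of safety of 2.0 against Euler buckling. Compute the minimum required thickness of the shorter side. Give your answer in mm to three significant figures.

b ≈ 75.0 mm

Required P_cr = n·P = 2.0 × 169 = 338.0 kN
L_e = K·L = 0.7 × 4.83 = 3.381 m
Required I = P_cr·L_e²/(π²E) = 3.380×10^5 × 3.381² / (π² × 1.06×10^11) = 3.693×10^-6 m⁴
I_req = 3.693×10^6 mm⁴
Rectangle, weak axis: I_min = h·b³/12 with h = 105 mm fixed  ⇒  b = (12I/h)^(1/3) = 75.0 mm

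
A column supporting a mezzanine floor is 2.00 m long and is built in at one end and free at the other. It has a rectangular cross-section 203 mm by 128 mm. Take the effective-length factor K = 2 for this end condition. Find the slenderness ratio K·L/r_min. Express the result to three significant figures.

λ ≈ 108

Buckling occurs about the weak axis: I_min = h·b³/12 with b = 128 mm (the shorter side).
I_min = 203×128³/12 = 3.548×10^7 mm⁴
A = 2.598×10^4 mm²;  r_min = √(I/A) = √(3.548×10^7/2.598×10^4) = 36.95 mm
L_e = K·L = 2 × 2.00 m = 4.000 m = 4000.0 mm
λ = L_e / r_min = 4000.0 / 36.95 = 108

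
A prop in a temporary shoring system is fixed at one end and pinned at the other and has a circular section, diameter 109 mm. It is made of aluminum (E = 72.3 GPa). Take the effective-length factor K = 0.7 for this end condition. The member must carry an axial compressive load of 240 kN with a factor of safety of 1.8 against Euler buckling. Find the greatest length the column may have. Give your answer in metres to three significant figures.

I = πd⁴/64 = π×109⁴/64 = 6.929×10^6 mm⁴
I = 6.929×10^-6 m⁴
Required critical load P_cr = n·P = 1.8 × 240 = 432.0 kN = 4.320×10^5 N
From P_cr = π²EI/(K·L)²:  L = (1/K)·√(π²EI/P_cr) = (1/0.7)·√(π²×7.23×10^10×6.929×10^-6/4.320×10^5)
L = 4.83 m

L_max ≈ 4.83 m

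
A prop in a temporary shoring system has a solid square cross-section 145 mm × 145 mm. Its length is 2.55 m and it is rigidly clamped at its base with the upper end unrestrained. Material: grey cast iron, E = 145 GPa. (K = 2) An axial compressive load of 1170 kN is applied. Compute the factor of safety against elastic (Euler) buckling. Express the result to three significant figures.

n ≈ 1.73

I = a⁴/12 = 145⁴/12 = 3.684×10^7 mm⁴
I = 3.684×10^7 mm⁴ = 3.684×10^-5 m⁴
Effective length L_e = K·L = 2 × 2.55 = 5.100 m
P_cr = π²EI / L_e² = π² × 145×10⁹ × 3.684×10^-5 / 5.100² = 2.027×10^6 N
Factor of safety n = P_cr / P = 2026.8 / 1170 = 1.73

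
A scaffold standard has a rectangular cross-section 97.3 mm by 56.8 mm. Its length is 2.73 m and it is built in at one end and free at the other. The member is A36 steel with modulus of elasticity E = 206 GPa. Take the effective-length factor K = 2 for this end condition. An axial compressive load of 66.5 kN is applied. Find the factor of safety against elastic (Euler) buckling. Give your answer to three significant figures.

Buckling occurs about the weak axis: I_min = h·b³/12 with b = 56.8 mm (the shorter side).
I_min = 97.3×56.8³/12 = 1.486×10^6 mm⁴
I = 1.486×10^6 mm⁴ = 1.486×10^-6 m⁴
Effective length L_e = K·L = 2 × 2.73 = 5.460 m
P_cr = π²EI / L_e² = π² × 206×10⁹ × 1.486×10^-6 / 5.460² = 1.013×10^5 N
Factor of safety n = P_cr / P = 101.33 / 66.5 = 1.52

n ≈ 1.52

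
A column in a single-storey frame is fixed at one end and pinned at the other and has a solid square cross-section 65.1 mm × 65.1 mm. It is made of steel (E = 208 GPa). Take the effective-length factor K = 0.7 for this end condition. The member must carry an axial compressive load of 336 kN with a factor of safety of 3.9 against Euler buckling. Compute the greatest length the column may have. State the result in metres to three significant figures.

I = a⁴/12 = 65.1⁴/12 = 1.497×10^6 mm⁴
I = 1.497×10^-6 m⁴
Required critical load P_cr = n·P = 3.9 × 336 = 1310 kN = 1.310×10^6 N
From P_cr = π²EI/(K·L)²:  L = (1/K)·√(π²EI/P_cr) = (1/0.7)·√(π²×2.08×10^11×1.497×10^-6/1.310×10^6)
L = 2.19 m

L_max ≈ 2.19 m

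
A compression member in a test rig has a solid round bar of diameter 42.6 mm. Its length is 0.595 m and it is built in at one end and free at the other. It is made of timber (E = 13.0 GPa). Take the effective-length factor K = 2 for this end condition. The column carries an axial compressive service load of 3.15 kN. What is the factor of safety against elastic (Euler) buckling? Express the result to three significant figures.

n ≈ 4.65

I = πd⁴/64 = π×42.6⁴/64 = 1.617×10^5 mm⁴
I = 1.617×10^5 mm⁴ = 1.617×10^-7 m⁴
Effective length L_e = K·L = 2 × 0.595 = 1.190 m
P_cr = π²EI / L_e² = π² × 13.0×10⁹ × 1.617×10^-7 / 1.190² = 1.465×10^4 N
Factor of safety n = P_cr / P = 14.647 / 3.15 = 4.65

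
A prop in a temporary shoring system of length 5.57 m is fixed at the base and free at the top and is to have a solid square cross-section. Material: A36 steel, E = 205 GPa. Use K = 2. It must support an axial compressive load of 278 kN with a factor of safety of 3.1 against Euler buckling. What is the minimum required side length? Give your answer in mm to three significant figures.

a ≈ 159 mm

Required P_cr = n·P = 3.1 × 278 = 861.8 kN
L_e = K·L = 2 × 5.57 = 11.14 m
Required I = P_cr·L_e²/(π²E) = 8.618×10^5 × 11.14² / (π² × 2.05×10^11) = 5.286×10^-5 m⁴
I_req = 5.286×10^7 mm⁴
Solid square: I = a⁴/12  ⇒  a = (12I)^(1/4) = (12×5.286×10^7)^(1/4) = 159 mm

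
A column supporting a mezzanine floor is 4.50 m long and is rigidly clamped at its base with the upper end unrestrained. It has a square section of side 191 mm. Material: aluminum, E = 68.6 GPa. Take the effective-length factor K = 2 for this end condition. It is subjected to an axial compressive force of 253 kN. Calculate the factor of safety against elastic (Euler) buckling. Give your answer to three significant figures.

I = a⁴/12 = 191⁴/12 = 1.109×10^8 mm⁴
I = 1.109×10^8 mm⁴ = 1.109×10^-4 m⁴
Effective length L_e = K·L = 2 × 4.50 = 9.000 m
P_cr = π²EI / L_e² = π² × 68.6×10⁹ × 1.109×10^-4 / 9.000² = 9.270×10^5 N
Factor of safety n = P_cr / P = 927.02 / 253 = 3.66

n ≈ 3.66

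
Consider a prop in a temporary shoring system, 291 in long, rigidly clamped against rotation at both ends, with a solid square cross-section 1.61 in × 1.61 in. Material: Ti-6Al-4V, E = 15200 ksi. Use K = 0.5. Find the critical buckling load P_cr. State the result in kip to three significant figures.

I = a⁴/12 = 1.61⁴/12 = 0.5599 in⁴
Effective length L_e = K·L = 0.5 × 291 = 145.5 in
P_cr = π²EI / L_e² = π² × 15200×10³ × 0.5599 / 145.5² = 3.968×10^3 lb

P_cr ≈ 3.97 kip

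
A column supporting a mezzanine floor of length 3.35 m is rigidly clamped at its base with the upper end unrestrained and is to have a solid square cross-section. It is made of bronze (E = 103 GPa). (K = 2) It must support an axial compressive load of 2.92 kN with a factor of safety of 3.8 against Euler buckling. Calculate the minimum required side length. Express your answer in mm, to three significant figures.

Required P_cr = n·P = 3.8 × 2.92 = 11.10 kN
L_e = K·L = 2 × 3.35 = 6.700 m
Required I = P_cr·L_e²/(π²E) = 1.110×10^4 × 6.700² / (π² × 1.03×10^11) = 4.900×10^-7 m⁴
I_req = 4.900×10^5 mm⁴
Solid square: I = a⁴/12  ⇒  a = (12I)^(1/4) = (12×4.900×10^5)^(1/4) = 49.2 mm

a ≈ 49.2 mm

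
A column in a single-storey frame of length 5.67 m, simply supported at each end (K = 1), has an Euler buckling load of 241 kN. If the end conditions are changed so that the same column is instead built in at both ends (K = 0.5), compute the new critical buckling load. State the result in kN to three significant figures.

P_cr ≈ 964 kN

P_cr ∝ 1/K², so P_cr,new = P_cr,old × (K_old/K_new)² = 241 × (1/0.5)²
= 241 × 4.000 = 964 kN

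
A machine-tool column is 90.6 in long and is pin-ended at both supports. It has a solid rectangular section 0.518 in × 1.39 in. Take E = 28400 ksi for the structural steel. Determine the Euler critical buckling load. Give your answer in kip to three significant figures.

Buckling occurs about the weak axis: I_min = h·b³/12 with b = 0.518 in (the shorter side).
I_min = 1.39×0.518³/12 = 1.610×10^-2 in⁴
Effective length L_e = K·L = 1 × 90.6 = 90.60 in
P_cr = π²EI / L_e² = π² × 28400×10³ × 1.610×10^-2 / 90.60² = 549.8 lb

P_cr ≈ 0.550 kip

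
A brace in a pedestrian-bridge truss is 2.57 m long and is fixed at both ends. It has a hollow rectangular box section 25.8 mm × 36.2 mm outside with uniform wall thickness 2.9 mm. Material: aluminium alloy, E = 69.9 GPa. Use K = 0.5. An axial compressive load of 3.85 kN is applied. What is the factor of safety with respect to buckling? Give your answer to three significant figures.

Inner dimensions: h_i = 36.2 − 2×2.9 = 30.40 mm, b_i = 25.8 − 2×2.9 = 20.00 mm
Weak-axis I_min = (h_o·b_o³ − h_i·b_i³)/12 with b_o = 25.8, b_i = 20.00 mm (shorter outer/inner sides).
I_min = (36.2×25.8³ − 30.40×20.00³)/12 = 3.154×10^4 mm⁴
I = 3.154×10^4 mm⁴ = 3.154×10^-8 m⁴
Effective length L_e = K·L = 0.5 × 2.57 = 1.285 m
P_cr = π²EI / L_e² = π² × 69.9×10⁹ × 3.154×10^-8 / 1.285² = 1.318×10^4 N
Factor of safety n = P_cr / P = 13.178 / 3.85 = 3.42

n ≈ 3.42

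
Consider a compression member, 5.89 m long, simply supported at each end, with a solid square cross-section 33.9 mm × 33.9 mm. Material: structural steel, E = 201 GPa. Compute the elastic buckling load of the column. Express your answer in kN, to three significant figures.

I = a⁴/12 = 33.9⁴/12 = 1.101×10^5 mm⁴
I = 1.101×10^5 mm⁴ = 1.101×10^-7 m⁴
Effective length L_e = K·L = 1 × 5.89 = 5.890 m
P_cr = π²EI / L_e² = π² × 201×10⁹ × 1.101×10^-7 / 5.890² = 6.293×10^3 N

P_cr ≈ 6.29 kN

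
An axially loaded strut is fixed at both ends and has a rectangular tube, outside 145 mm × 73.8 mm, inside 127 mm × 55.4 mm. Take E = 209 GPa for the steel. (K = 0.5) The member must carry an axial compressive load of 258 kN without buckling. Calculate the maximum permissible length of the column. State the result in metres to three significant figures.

L_max ≈ 9.89 m

Weak-axis I_min = (h_o·b_o³ − h_i·b_i³)/12 with b_o = 73.8, b_i = 55.40 mm (shorter outer/inner sides).
I_min = (145×73.8³ − 127.0×55.40³)/12 = 3.057×10^6 mm⁴
I = 3.057×10^-6 m⁴
At the buckling limit P_cr = P = 2.580×10^5 N
From P_cr = π²EI/(K·L)²:  L = (1/K)·√(π²EI/P_cr) = (1/0.5)·√(π²×2.09×10^11×3.057×10^-6/2.580×10^5)
L = 9.89 m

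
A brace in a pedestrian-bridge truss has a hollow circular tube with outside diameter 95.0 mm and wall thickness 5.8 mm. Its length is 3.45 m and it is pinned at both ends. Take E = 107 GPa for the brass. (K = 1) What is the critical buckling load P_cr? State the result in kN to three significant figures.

P_cr ≈ 144 kN

Inner diameter d_i = 95.0 − 2×5.8 = 83.40 mm
I = π(d_o⁴ − d_i⁴)/64 = π(95.0⁴ − 83.40⁴)/64 = 1.623×10^6 mm⁴
I = 1.623×10^6 mm⁴ = 1.623×10^-6 m⁴
Effective length L_e = K·L = 1 × 3.45 = 3.450 m
P_cr = π²EI / L_e² = π² × 107×10⁹ × 1.623×10^-6 / 3.450² = 1.440×10^5 N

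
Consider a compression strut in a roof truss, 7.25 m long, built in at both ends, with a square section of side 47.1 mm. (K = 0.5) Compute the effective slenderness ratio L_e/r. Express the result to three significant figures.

λ ≈ 267

For a square r = a/√12 = 47.1/√12 = 13.60 mm
L_e = K·L = 0.5 × 7.25 m = 3.625 m = 3625.0 mm
λ = L_e / r_min = 3625.0 / 13.60 = 267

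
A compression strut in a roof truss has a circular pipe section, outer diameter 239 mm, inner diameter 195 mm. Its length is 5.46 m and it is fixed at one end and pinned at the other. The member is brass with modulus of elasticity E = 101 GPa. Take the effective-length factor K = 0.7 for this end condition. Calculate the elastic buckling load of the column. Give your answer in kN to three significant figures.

d_o = 239 mm, d_i = 195 mm
I = π(d_o⁴ − d_i⁴)/64 = π(239⁴ − 195.0⁴)/64 = 8.919×10^7 mm⁴
I = 8.919×10^7 mm⁴ = 8.919×10^-5 m⁴
Effective length L_e = K·L = 0.7 × 5.46 = 3.822 m
P_cr = π²EI / L_e² = π² × 101×10⁹ × 8.919×10^-5 / 3.822² = 6.086×10^6 N

P_cr ≈ 6090 kN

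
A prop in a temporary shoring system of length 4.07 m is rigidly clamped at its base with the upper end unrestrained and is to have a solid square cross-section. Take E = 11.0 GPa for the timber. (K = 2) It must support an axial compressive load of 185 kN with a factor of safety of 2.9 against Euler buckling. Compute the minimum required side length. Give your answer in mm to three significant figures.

Required P_cr = n·P = 2.9 × 185 = 536.5 kN
L_e = K·L = 2 × 4.07 = 8.140 m
Required I = P_cr·L_e²/(π²E) = 5.365×10^5 × 8.140² / (π² × 1.10×10^10) = 3.274×10^-4 m⁴
I_req = 3.274×10^8 mm⁴
Solid square: I = a⁴/12  ⇒  a = (12I)^(1/4) = (12×3.274×10^8)^(1/4) = 250 mm

a ≈ 250 mm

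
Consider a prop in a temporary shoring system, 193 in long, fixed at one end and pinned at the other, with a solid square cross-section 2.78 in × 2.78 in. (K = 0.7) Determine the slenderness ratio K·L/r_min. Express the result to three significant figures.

λ ≈ 168

For a square r = a/√12 = 2.78/√12 = 0.8025 in
L_e = K·L = 0.7 × 193 = 135.1 in
λ = L_e / r_min = 135.10 / 0.8025 = 168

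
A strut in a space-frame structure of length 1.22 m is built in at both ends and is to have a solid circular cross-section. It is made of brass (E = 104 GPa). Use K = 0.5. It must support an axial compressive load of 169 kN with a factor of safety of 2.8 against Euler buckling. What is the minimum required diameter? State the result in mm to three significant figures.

Required P_cr = n·P = 2.8 × 169 = 473.2 kN
L_e = K·L = 0.5 × 1.22 = 0.6100 m
Required I = P_cr·L_e²/(π²E) = 4.732×10^5 × 0.6100² / (π² × 1.04×10^11) = 1.715×10^-7 m⁴
I_req = 1.715×10^5 mm⁴
Solid circle: I = πd⁴/64  ⇒  d = (64I/π)^(1/4) = (64×1.715×10^5/π)^(1/4) = 43.2 mm

d ≈ 43.2 mm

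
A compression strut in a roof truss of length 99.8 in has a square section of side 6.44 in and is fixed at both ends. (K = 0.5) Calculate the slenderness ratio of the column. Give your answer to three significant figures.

For a square r = a/√12 = 6.44/√12 = 1.859 in
L_e = K·L = 0.5 × 99.8 = 49.90 in
λ = L_e / r_min = 49.900 / 1.859 = 26.8

λ ≈ 26.8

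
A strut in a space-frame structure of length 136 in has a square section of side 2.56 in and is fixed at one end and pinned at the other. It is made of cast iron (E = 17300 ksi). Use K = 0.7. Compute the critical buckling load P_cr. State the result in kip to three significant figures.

I = a⁴/12 = 2.56⁴/12 = 3.579 in⁴
Effective length L_e = K·L = 0.7 × 136 = 95.20 in
P_cr = π²EI / L_e² = π² × 17300×10³ × 3.579 / 95.20² = 6.743×10^4 lb

P_cr ≈ 67.4 kip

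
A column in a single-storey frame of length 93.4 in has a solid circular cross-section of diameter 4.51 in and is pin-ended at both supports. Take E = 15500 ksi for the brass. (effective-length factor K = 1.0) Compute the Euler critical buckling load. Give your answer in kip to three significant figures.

I = πd⁴/64 = π×4.51⁴/64 = 20.31 in⁴
Effective length L_e = K·L = 1 × 93.4 = 93.40 in
P_cr = π²EI / L_e² = π² × 15500×10³ × 20.31 / 93.40² = 3.561×10^5 lb

P_cr ≈ 356 kip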